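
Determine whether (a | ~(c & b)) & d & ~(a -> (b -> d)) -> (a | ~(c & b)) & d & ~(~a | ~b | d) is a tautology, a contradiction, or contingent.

tautology

a  b  c  d     (c & b)  ~(c & b)  (a | ~(c & b))  (b -> d)  (a -> (b -> d))  ~(a -> (b -> d))  ~a  ~b  (~b | d)  (~a | (~b | d))  ~(~a | (~b | d))  φ
F  F  F  F        F        T            T            T             T                F          T   T      T             T                F          T
F  F  F  T        F        T            T            T             T                F          T   T      T             T                F          T
F  F  T  F        F        T            T            T             T                F          T   T      T             T                F          T
F  F  T  T        F        T            T            T             T                F          T   T      T             T                F          T
F  T  F  F        F        T            T            F             T                F          T   F      F             T                F          T
F  T  F  T        F        T            T            T             T                F          T   F      T             T                F          T
F  T  T  F        T        F            F            F             T                F          T   F      F             T                F          T
F  T  T  T        T        F            F            T             T                F          T   F      T             T                F          T
T  F  F  F        F        T            T            T             T                F          F   T      T             T                F          T
T  F  F  T        F        T            T            T             T                F          F   T      T             T                F          T
T  F  T  F        F        T            T            T             T                F          F   T      T             T                F          T
T  F  T  T        F        T            T            T             T                F          F   T      T             T                F          T
T  T  F  F        F        T            T            F             F                T          F   F      F             F                T          T
T  T  F  T        F        T            T            T             T                F          F   F      T             T                F          T
T  T  T  F        T        F            T            F             F                T          F   F      F             F                T          T
T  T  T  T        T        F            T            T             T                F          F   F      T             T                F          T
Every row is T, so the formula is a tautology.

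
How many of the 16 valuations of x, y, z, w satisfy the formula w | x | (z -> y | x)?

x  y  z  w     (y | x)  (z -> (y | x))  (w | x | (z -> (y | x)))
T  T  T  T        T           T                    T            
T  T  T  F        T           T                    T            
T  T  F  T        T           T                    T            
T  T  F  F        T           T                    T            
T  F  T  T        T           T                    T            
T  F  T  F        T           T                    T            
T  F  F  T        T           T                    T            
T  F  F  F        T           T                    T            
F  T  T  T        T           T                    T            
F  T  T  F        T           T                    T            
F  T  F  T        T           T                    T            
F  T  F  F        T           T                    T            
F  F  T  T        F           F                    T            
F  F  T  F        F           F                    F            
F  F  F  T        F           T                    T            
F  F  F  F        F           T                    T            
The formula is true on 15 of the 16 rows.

15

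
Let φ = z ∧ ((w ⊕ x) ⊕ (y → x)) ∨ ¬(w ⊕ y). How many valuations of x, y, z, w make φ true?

9

x | y | z | w || φ
1 | 1 | 1 | 1 || 1
1 | 1 | 1 | 0 || 0
1 | 1 | 0 | 1 || 1
1 | 1 | 0 | 0 || 0
1 | 0 | 1 | 1 || 1
1 | 0 | 1 | 0 || 1
1 | 0 | 0 | 1 || 0
1 | 0 | 0 | 0 || 1
0 | 1 | 1 | 1 || 1
0 | 1 | 1 | 0 || 0
0 | 1 | 0 | 1 || 1
0 | 1 | 0 | 0 || 0
0 | 0 | 1 | 1 || 0
0 | 0 | 1 | 0 || 1
0 | 0 | 0 | 1 || 0
0 | 0 | 0 | 0 || 1
The formula is true on 9 of the 16 rows.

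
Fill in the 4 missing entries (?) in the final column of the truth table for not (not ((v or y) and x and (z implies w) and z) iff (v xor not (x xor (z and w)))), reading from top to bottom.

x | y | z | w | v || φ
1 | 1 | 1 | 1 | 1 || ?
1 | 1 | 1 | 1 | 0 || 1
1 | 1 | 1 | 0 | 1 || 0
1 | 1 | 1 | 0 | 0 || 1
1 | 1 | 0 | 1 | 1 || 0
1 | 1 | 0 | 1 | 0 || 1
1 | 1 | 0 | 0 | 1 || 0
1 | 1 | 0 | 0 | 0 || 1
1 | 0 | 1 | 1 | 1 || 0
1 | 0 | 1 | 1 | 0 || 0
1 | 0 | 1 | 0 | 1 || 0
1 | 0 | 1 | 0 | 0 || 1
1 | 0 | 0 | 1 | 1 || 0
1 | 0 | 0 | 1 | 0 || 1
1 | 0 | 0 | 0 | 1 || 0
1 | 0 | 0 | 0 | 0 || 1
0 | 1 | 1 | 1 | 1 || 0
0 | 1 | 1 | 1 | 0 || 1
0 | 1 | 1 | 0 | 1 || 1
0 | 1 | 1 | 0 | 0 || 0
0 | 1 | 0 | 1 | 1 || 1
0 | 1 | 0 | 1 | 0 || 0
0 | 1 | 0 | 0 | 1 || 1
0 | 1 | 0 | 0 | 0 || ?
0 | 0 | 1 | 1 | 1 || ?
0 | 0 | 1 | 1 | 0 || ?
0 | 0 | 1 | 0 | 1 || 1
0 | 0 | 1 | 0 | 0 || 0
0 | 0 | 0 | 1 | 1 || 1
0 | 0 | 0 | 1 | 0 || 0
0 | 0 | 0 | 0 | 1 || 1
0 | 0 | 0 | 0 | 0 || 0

0, 0, 0, 1

Row x=1, y=1, z=1, w=1, v=1: not ((v or y) and x and (z implies w) and z) = 0, (v xor not (x xor (z and w))) = 0, (not ((v or y) and x and (z implies w) and z) iff (v xor not (x xor (z and w)))) = 1, so the formula = 0.
Row x=0, y=1, z=0, w=0, v=0: not ((v or y) and x and (z implies w) and z) = 1, (v xor not (x xor (z and w))) = 1, (not ((v or y) and x and (z implies w) and z) iff (v xor not (x xor (z and w)))) = 1, so the formula = 0.
Row x=0, y=0, z=1, w=1, v=1: not ((v or y) and x and (z implies w) and z) = 1, (v xor not (x xor (z and w))) = 1, (not ((v or y) and x and (z implies w) and z) iff (v xor not (x xor (z and w)))) = 1, so the formula = 0.
Row x=0, y=0, z=1, w=1, v=0: not ((v or y) and x and (z implies w) and z) = 1, (v xor not (x xor (z and w))) = 0, (not ((v or y) and x and (z implies w) and z) iff (v xor not (x xor (z and w)))) = 0, so the formula = 1.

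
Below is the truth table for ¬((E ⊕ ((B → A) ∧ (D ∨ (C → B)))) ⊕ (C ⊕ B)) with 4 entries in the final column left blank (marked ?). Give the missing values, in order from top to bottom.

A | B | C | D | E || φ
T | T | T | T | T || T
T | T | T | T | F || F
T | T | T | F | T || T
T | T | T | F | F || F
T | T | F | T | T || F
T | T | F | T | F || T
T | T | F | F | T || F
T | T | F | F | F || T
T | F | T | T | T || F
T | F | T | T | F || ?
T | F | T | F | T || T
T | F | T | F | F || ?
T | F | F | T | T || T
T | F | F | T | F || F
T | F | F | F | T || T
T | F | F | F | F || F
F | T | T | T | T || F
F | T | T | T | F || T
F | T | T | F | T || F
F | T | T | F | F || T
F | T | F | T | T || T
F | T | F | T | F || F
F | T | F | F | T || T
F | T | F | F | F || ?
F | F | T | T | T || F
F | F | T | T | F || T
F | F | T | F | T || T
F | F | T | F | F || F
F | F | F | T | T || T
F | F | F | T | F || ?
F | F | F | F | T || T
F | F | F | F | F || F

T, F, F, F

Row A=T, B=F, C=T, D=T, E=F: (E ⊕ ((B → A) ∧ (D ∨ (C → B)))) = T, (C ⊕ B) = T, ((E ⊕ ((B → A) ∧ (D ∨ (C → B)))) ⊕ (C ⊕ B)) = F, so the formula = T.
Row A=T, B=F, C=T, D=F, E=F: (E ⊕ ((B → A) ∧ (D ∨ (C → B)))) = F, (C ⊕ B) = T, ((E ⊕ ((B → A) ∧ (D ∨ (C → B)))) ⊕ (C ⊕ B)) = T, so the formula = F.
Row A=F, B=T, C=F, D=F, E=F: (E ⊕ ((B → A) ∧ (D ∨ (C → B)))) = F, (C ⊕ B) = T, ((E ⊕ ((B → A) ∧ (D ∨ (C → B)))) ⊕ (C ⊕ B)) = T, so the formula = F.
Row A=F, B=F, C=F, D=T, E=F: (E ⊕ ((B → A) ∧ (D ∨ (C → B)))) = T, (C ⊕ B) = F, ((E ⊕ ((B → A) ∧ (D ∨ (C → B)))) ⊕ (C ⊕ B)) = T, so the formula = F.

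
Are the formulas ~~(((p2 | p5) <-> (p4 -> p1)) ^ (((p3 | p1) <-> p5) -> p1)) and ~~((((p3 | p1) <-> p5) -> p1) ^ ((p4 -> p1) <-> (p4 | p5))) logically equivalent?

p1 | p2 | p3 | p4 | p5 | φ | ψ
-- | -- | -- | -- | -- | - | -
T  | T  | T  | T  | T  | F | F
T  | T  | T  | T  | F  | F | F
T  | T  | T  | F  | T  | F | F
T  | T  | T  | F  | F  | F | T
T  | T  | F  | T  | T  | F | F
T  | T  | F  | T  | F  | F | F
T  | T  | F  | F  | T  | F | F
T  | T  | F  | F  | F  | F | T
T  | F  | T  | T  | T  | F | F
T  | F  | T  | T  | F  | T | F
T  | F  | T  | F  | T  | F | F
T  | F  | T  | F  | F  | T | T
T  | F  | F  | T  | T  | F | F
T  | F  | F  | T  | F  | T | F
T  | F  | F  | F  | T  | F | F
T  | F  | F  | F  | F  | T | T
F  | T  | T  | T  | T  | F | F
F  | T  | T  | T  | F  | T | T
F  | T  | T  | F  | T  | T | T
F  | T  | T  | F  | F  | F | T
F  | T  | F  | T  | T  | T | T
F  | T  | F  | T  | F  | F | F
F  | T  | F  | F  | T  | F | F
F  | T  | F  | F  | F  | T | F
F  | F  | T  | T  | T  | F | F
F  | F  | T  | T  | F  | F | T
F  | F  | T  | F  | T  | T | T
F  | F  | T  | F  | F  | T | T
F  | F  | F  | T  | T  | T | T
F  | F  | F  | T  | F  | T | F
F  | F  | F  | F  | T  | F | F
F  | F  | F  | F  | F  | F | F
The columns differ at p1=T, p2=T, p3=T, p4=F, p5=F (φ=F, ψ=T), so they are not equivalent.

not equivalent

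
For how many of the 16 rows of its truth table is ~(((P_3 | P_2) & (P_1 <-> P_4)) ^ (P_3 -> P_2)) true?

P_1  P_2  P_3  P_4  |  φ
 T    T    T    T   |  T
 T    T    T    F   |  F
 T    T    F    T   |  T
 T    T    F    F   |  F
 T    F    T    T   |  F
 T    F    T    F   |  T
 T    F    F    T   |  F
 T    F    F    F   |  F
 F    T    T    T   |  F
 F    T    T    F   |  T
 F    T    F    T   |  F
 F    T    F    F   |  T
 F    F    T    T   |  T
 F    F    T    F   |  F
 F    F    F    T   |  F
 F    F    F    F   |  F
The formula is true on 6 of the 16 rows.

6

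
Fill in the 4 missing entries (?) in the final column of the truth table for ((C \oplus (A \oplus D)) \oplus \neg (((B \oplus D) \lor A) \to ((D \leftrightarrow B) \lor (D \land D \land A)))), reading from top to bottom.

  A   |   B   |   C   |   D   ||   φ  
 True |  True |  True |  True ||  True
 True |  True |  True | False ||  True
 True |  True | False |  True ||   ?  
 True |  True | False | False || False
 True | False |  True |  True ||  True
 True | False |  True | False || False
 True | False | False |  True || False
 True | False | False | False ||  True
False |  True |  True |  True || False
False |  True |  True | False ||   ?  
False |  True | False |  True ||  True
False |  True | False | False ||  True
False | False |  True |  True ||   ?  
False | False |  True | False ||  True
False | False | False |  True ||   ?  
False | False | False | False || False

False, False, True, False

Row A=True, B=True, C=False, D=True: (C \oplus (A \oplus D)) = False, \neg (((B \oplus D) \lor A) \to ((D \leftrightarrow B) \lor (D \land D \land A))) = False, so the formula = False.
Row A=False, B=True, C=True, D=False: (C \oplus (A \oplus D)) = True, \neg (((B \oplus D) \lor A) \to ((D \leftrightarrow B) \lor (D \land D \land A))) = True, so the formula = False.
Row A=False, B=False, C=True, D=True: (C \oplus (A \oplus D)) = False, \neg (((B \oplus D) \lor A) \to ((D \leftrightarrow B) \lor (D \land D \land A))) = True, so the formula = True.
Row A=False, B=False, C=False, D=True: (C \oplus (A \oplus D)) = True, \neg (((B \oplus D) \lor A) \to ((D \leftrightarrow B) \lor (D \land D \land A))) = True, so the formula = False.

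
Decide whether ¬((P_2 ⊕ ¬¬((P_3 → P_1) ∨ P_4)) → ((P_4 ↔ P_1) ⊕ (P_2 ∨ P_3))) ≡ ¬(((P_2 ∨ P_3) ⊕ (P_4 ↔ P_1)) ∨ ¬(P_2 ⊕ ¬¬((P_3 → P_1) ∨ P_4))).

P_1 | P_2 | P_3 | P_4 || φ | ψ
 T  |  T  |  T  |  T  || F | F
 T  |  T  |  T  |  F  || F | F
 T  |  T  |  F  |  T  || F | F
 T  |  T  |  F  |  F  || F | F
 T  |  F  |  T  |  T  || T | T
 T  |  F  |  T  |  F  || F | F
 T  |  F  |  F  |  T  || F | F
 T  |  F  |  F  |  F  || T | T
 F  |  T  |  T  |  T  || F | F
 F  |  T  |  T  |  F  || T | T
 F  |  T  |  F  |  T  || F | F
 F  |  T  |  F  |  F  || F | F
 F  |  F  |  T  |  T  || F | F
 F  |  F  |  T  |  F  || F | F
 F  |  F  |  F  |  T  || T | T
 F  |  F  |  F  |  F  || F | F
The columns for φ and ψ agree on every row, so they are logically equivalent.

equivalent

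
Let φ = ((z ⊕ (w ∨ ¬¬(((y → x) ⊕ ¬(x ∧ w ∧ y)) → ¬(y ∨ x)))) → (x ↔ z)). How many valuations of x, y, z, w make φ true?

x | y | z | w | φ
- | - | - | - | -
F | F | F | F | T
F | F | F | T | T
F | F | T | F | T
F | F | T | T | T
F | T | F | F | T
F | T | F | T | T
F | T | T | F | F
F | T | T | T | T
T | F | F | F | F
T | F | F | T | F
T | F | T | F | T
T | F | T | T | T
T | T | F | F | F
T | T | F | T | F
T | T | T | F | T
T | T | T | T | T
The formula is true on 11 of the 16 rows.

11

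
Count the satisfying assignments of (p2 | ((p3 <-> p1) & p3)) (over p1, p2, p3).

5

p1  p2  p3     (p3 <-> p1)  ((p3 <-> p1) & p3)  (p2 | ((p3 <-> p1) & p3))
T   T   T           T               T                       T            
T   T   F           F               F                       T            
T   F   T           T               T                       T            
T   F   F           F               F                       F            
F   T   T           F               F                       T            
F   T   F           T               F                       T            
F   F   T           F               F                       F            
F   F   F           T               F                       F            
The formula is true on 5 of the 8 rows.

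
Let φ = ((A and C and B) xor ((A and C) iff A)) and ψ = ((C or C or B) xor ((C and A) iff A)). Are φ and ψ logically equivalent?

A | B | C || φ | ψ
1 | 1 | 1 || 0 | 0
1 | 1 | 0 || 0 | 1
1 | 0 | 1 || 1 | 0
1 | 0 | 0 || 0 | 0
0 | 1 | 1 || 1 | 0
0 | 1 | 0 || 1 | 0
0 | 0 | 1 || 1 | 0
0 | 0 | 0 || 1 | 1
The columns differ at A=1, B=1, C=0 (φ=0, ψ=1), so they are not equivalent.

not equivalent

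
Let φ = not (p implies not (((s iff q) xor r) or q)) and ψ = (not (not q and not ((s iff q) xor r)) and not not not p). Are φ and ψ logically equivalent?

p | q | r | s || φ | ψ
F | F | F | F || F | T
F | F | F | T || F | F
F | F | T | F || F | F
F | F | T | T || F | T
F | T | F | F || F | T
F | T | F | T || F | T
F | T | T | F || F | T
F | T | T | T || F | T
T | F | F | F || T | F
T | F | F | T || F | F
T | F | T | F || F | F
T | F | T | T || T | F
T | T | F | F || T | F
T | T | F | T || T | F
T | T | T | F || T | F
T | T | T | T || T | F
The columns differ at p=F, q=F, r=F, s=F (φ=F, ψ=T), so they are not equivalent.

not equivalent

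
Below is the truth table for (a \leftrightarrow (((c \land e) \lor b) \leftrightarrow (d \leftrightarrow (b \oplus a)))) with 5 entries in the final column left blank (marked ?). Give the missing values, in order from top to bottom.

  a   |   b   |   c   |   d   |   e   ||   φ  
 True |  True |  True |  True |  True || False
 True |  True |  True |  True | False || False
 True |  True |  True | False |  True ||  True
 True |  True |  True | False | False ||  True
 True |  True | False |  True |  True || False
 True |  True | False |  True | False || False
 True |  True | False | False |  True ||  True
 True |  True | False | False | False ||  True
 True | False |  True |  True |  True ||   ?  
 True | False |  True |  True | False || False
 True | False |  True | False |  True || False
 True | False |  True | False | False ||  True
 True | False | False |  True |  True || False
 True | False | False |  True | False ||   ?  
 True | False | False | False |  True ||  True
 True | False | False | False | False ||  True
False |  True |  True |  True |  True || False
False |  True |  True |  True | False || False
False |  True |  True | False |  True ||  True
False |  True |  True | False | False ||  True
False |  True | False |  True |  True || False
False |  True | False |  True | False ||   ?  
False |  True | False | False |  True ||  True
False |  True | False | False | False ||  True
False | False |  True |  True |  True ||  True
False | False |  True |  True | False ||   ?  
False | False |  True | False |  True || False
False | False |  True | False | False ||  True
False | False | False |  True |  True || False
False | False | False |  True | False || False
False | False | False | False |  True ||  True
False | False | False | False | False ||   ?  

True, False, False, False, True

Row a=True, b=False, c=True, d=True, e=True: (((c \land e) \lor b) \leftrightarrow (d \leftrightarrow (b \oplus a))) = True, so the formula = True.
Row a=True, b=False, c=False, d=True, e=False: (((c \land e) \lor b) \leftrightarrow (d \leftrightarrow (b \oplus a))) = False, so the formula = False.
Row a=False, b=True, c=False, d=True, e=False: (((c \land e) \lor b) \leftrightarrow (d \leftrightarrow (b \oplus a))) = True, so the formula = False.
Row a=False, b=False, c=True, d=True, e=False: (((c \land e) \lor b) \leftrightarrow (d \leftrightarrow (b \oplus a))) = True, so the formula = False.
Row a=False, b=False, c=False, d=False, e=False: (((c \land e) \lor b) \leftrightarrow (d \leftrightarrow (b \oplus a))) = False, so the formula = True.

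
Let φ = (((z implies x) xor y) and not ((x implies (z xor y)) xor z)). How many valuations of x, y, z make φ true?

3

  x   |   y   |   z   |   φ  
----- | ----- | ----- | -----
 True |  True |  True | False
 True |  True | False | False
 True | False |  True |  True
 True | False | False |  True
False |  True |  True |  True
False |  True | False | False
False | False |  True | False
False | False | False | False
The formula is true on 3 of the 8 rows.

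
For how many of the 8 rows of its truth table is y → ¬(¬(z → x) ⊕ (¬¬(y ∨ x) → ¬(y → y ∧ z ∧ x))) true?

x | y | z || (z → x) | ¬(z → x) | (y ∨ x) | ¬(y ∨ x) | ¬¬(y ∨ x) | (y ∧ z ∧ x) | (y → (y ∧ z ∧ x)) | ¬(y → (y ∧ z ∧ x)) | φ
1 | 1 | 1 ||    1    |    0     |    1    |    0     |     1     |      1      |         1         |         0          | 1
1 | 1 | 0 ||    1    |    0     |    1    |    0     |     1     |      0      |         0         |         1          | 0
1 | 0 | 1 ||    1    |    0     |    1    |    0     |     1     |      0      |         1         |         0          | 1
1 | 0 | 0 ||    1    |    0     |    1    |    0     |     1     |      0      |         1         |         0          | 1
0 | 1 | 1 ||    0    |    1     |    1    |    0     |     1     |      0      |         0         |         1          | 1
0 | 1 | 0 ||    1    |    0     |    1    |    0     |     1     |      0      |         0         |         1          | 0
0 | 0 | 1 ||    0    |    1     |    0    |    1     |     0     |      0      |         1         |         0          | 1
0 | 0 | 0 ||    1    |    0     |    0    |    1     |     0     |      0      |         1         |         0          | 1
The formula is true on 6 of the 8 rows.

6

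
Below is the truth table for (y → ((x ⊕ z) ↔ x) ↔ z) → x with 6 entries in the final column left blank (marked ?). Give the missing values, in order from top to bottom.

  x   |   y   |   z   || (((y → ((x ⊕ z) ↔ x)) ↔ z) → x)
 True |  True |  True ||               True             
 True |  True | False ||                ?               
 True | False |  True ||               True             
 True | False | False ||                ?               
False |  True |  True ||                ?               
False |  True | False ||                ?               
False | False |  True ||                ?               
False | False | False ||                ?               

Row x=True, y=True, z=False: (y → ((x ⊕ z) ↔ x) ↔ z) = False, so (((y → ((x ⊕ z) ↔ x)) ↔ z) → x) = True.
Row x=True, y=False, z=False: (y → ((x ⊕ z) ↔ x) ↔ z) = False, so (((y → ((x ⊕ z) ↔ x)) ↔ z) → x) = True.
Row x=False, y=True, z=True: (y → ((x ⊕ z) ↔ x) ↔ z) = False, so (((y → ((x ⊕ z) ↔ x)) ↔ z) → x) = True.
Row x=False, y=True, z=False: (y → ((x ⊕ z) ↔ x) ↔ z) = False, so (((y → ((x ⊕ z) ↔ x)) ↔ z) → x) = True.
Row x=False, y=False, z=True: (y → ((x ⊕ z) ↔ x) ↔ z) = True, so (((y → ((x ⊕ z) ↔ x)) ↔ z) → x) = False.
Row x=False, y=False, z=False: (y → ((x ⊕ z) ↔ x) ↔ z) = False, so (((y → ((x ⊕ z) ↔ x)) ↔ z) → x) = True.

True, True, True, True, False, True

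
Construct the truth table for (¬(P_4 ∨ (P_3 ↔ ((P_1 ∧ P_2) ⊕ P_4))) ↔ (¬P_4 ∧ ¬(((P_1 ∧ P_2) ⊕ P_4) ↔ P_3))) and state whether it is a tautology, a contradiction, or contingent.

tautology

P_1 | P_2 | P_3 | P_4 | φ
--- | --- | --- | --- | -
 T  |  T  |  T  |  T  | T
 T  |  T  |  T  |  F  | T
 T  |  T  |  F  |  T  | T
 T  |  T  |  F  |  F  | T
 T  |  F  |  T  |  T  | T
 T  |  F  |  T  |  F  | T
 T  |  F  |  F  |  T  | T
 T  |  F  |  F  |  F  | T
 F  |  T  |  T  |  T  | T
 F  |  T  |  T  |  F  | T
 F  |  T  |  F  |  T  | T
 F  |  T  |  F  |  F  | T
 F  |  F  |  T  |  T  | T
 F  |  F  |  T  |  F  | T
 F  |  F  |  F  |  T  | T
 F  |  F  |  F  |  F  | T
Every row is T, so the formula is a tautology.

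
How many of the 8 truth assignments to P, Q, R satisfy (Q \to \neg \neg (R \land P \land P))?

5

P  Q  R  |  φ
T  T  T  |  T
T  T  F  |  F
T  F  T  |  T
T  F  F  |  T
F  T  T  |  F
F  T  F  |  F
F  F  T  |  T
F  F  F  |  T
The formula is true on 5 of the 8 rows.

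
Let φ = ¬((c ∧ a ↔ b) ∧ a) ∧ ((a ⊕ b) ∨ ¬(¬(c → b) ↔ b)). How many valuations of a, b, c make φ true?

5

a  b  c  |  (c ∧ a)  ((c ∧ a) ↔ b)  (((c ∧ a) ↔ b) ∧ a)  ¬(((c ∧ a) ↔ b) ∧ a)  (a ⊕ b)  (c → b)  ¬(c → b)  (¬(c → b) ↔ b)  ¬(¬(c → b) ↔ b)  ((a ⊕ b) ∨ ¬(¬(c → b) ↔ b))  φ
F  F  F  |     F           T                 F                    T               F        T        F            T                F                      F               F
F  F  T  |     F           T                 F                    T               F        F        T            F                T                      T               T
F  T  F  |     F           F                 F                    T               T        T        F            F                T                      T               T
F  T  T  |     F           F                 F                    T               T        T        F            F                T                      T               T
T  F  F  |     F           T                 T                    F               T        T        F            T                F                      T               F
T  F  T  |     T           F                 F                    T               T        F        T            F                T                      T               T
T  T  F  |     F           F                 F                    T               F        T        F            F                T                      T               T
T  T  T  |     T           T                 T                    F               F        T        F            F                T                      T               F
The formula is true on 5 of the 8 rows.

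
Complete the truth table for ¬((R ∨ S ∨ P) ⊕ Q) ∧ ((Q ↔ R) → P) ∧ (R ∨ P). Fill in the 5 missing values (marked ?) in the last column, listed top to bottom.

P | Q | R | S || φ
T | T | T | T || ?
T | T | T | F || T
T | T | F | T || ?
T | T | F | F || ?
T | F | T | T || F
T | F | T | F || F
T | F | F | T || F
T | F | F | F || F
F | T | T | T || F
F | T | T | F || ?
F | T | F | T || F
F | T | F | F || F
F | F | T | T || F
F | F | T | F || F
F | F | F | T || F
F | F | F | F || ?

T, T, T, F, F

Row P=T, Q=T, R=T, S=T: ¬((R ∨ S ∨ P) ⊕ Q) = T, ((Q ↔ R) → P) = T, (R ∨ P) = T, so the formula = T.
Row P=T, Q=T, R=F, S=T: ¬((R ∨ S ∨ P) ⊕ Q) = T, ((Q ↔ R) → P) = T, (R ∨ P) = T, so the formula = T.
Row P=T, Q=T, R=F, S=F: ¬((R ∨ S ∨ P) ⊕ Q) = T, ((Q ↔ R) → P) = T, (R ∨ P) = T, so the formula = T.
Row P=F, Q=T, R=T, S=F: ¬((R ∨ S ∨ P) ⊕ Q) = T, ((Q ↔ R) → P) = F, (R ∨ P) = T, so the formula = F.
Row P=F, Q=F, R=F, S=F: ¬((R ∨ S ∨ P) ⊕ Q) = T, ((Q ↔ R) → P) = F, (R ∨ P) = F, so the formula = F.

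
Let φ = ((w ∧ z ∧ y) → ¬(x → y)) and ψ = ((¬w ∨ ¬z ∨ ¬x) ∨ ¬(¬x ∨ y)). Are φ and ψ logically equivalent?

not equivalent

x | y | z | w || φ | ψ
1 | 1 | 1 | 1 || 0 | 0
1 | 1 | 1 | 0 || 1 | 1
1 | 1 | 0 | 1 || 1 | 1
1 | 1 | 0 | 0 || 1 | 1
1 | 0 | 1 | 1 || 1 | 1
1 | 0 | 1 | 0 || 1 | 1
1 | 0 | 0 | 1 || 1 | 1
1 | 0 | 0 | 0 || 1 | 1
0 | 1 | 1 | 1 || 0 | 1
0 | 1 | 1 | 0 || 1 | 1
0 | 1 | 0 | 1 || 1 | 1
0 | 1 | 0 | 0 || 1 | 1
0 | 0 | 1 | 1 || 1 | 1
0 | 0 | 1 | 0 || 1 | 1
0 | 0 | 0 | 1 || 1 | 1
0 | 0 | 0 | 0 || 1 | 1
The columns differ at x=0, y=1, z=1, w=1 (φ=0, ψ=1), so they are not equivalent.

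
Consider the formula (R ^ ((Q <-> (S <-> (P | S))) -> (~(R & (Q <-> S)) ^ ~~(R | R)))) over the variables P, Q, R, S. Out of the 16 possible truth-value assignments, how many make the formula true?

9

P | Q | R | S | φ
- | - | - | - | -
T | T | T | T | F
T | T | T | F | F
T | T | F | T | T
T | T | F | F | T
T | F | T | T | F
T | F | T | F | F
T | F | F | T | T
T | F | F | F | T
F | T | T | T | F
F | T | T | F | T
F | T | F | T | T
F | T | F | F | T
F | F | T | T | F
F | F | T | F | F
F | F | F | T | T
F | F | F | F | T
The formula is true on 9 of the 16 rows.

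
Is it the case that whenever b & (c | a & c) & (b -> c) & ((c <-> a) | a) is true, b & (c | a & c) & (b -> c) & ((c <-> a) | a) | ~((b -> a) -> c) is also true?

yes

a | b | c | φ | ψ
- | - | - | - | -
T | T | T | T | T
T | T | F | F | T
T | F | T | F | F
T | F | F | F | T
F | T | T | F | F
F | T | F | F | F
F | F | T | F | F
F | F | F | F | T
In every row where φ is true, ψ is also true, so φ ⊨ ψ.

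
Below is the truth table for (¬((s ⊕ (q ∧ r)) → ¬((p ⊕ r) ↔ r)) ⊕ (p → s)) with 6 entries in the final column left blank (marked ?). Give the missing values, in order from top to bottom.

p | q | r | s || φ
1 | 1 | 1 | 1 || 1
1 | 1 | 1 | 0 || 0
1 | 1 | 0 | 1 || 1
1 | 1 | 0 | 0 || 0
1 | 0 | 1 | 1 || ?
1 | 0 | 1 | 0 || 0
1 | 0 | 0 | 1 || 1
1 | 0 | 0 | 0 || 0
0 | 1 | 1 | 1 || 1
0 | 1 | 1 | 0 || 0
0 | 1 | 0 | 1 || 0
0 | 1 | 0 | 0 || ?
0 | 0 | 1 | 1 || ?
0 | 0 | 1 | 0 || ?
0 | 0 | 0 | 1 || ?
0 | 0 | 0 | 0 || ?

1, 1, 0, 1, 0, 1

Row p=1, q=0, r=1, s=1: ¬((s ⊕ (q ∧ r)) → ¬((p ⊕ r) ↔ r)) = 0, (p → s) = 1, so the formula = 1.
Row p=0, q=1, r=0, s=0: ¬((s ⊕ (q ∧ r)) → ¬((p ⊕ r) ↔ r)) = 0, (p → s) = 1, so the formula = 1.
Row p=0, q=0, r=1, s=1: ¬((s ⊕ (q ∧ r)) → ¬((p ⊕ r) ↔ r)) = 1, (p → s) = 1, so the formula = 0.
Row p=0, q=0, r=1, s=0: ¬((s ⊕ (q ∧ r)) → ¬((p ⊕ r) ↔ r)) = 0, (p → s) = 1, so the formula = 1.
Row p=0, q=0, r=0, s=1: ¬((s ⊕ (q ∧ r)) → ¬((p ⊕ r) ↔ r)) = 1, (p → s) = 1, so the formula = 0.
Row p=0, q=0, r=0, s=0: ¬((s ⊕ (q ∧ r)) → ¬((p ⊕ r) ↔ r)) = 0, (p → s) = 1, so the formula = 1.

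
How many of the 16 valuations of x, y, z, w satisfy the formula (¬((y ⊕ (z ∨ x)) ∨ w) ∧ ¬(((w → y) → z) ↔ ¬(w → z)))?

2

x | y | z | w | φ
- | - | - | - | -
T | T | T | T | F
T | T | T | F | T
T | T | F | T | F
T | T | F | F | F
T | F | T | T | F
T | F | T | F | F
T | F | F | T | F
T | F | F | F | F
F | T | T | T | F
F | T | T | F | T
F | T | F | T | F
F | T | F | F | F
F | F | T | T | F
F | F | T | F | F
F | F | F | T | F
F | F | F | F | F
The formula is true on 2 of the 16 rows.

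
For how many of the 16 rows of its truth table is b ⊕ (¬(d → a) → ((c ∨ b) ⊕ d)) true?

9

a  b  c  d  |  (d → a)  ¬(d → a)  (c ∨ b)  ((c ∨ b) ⊕ d)  (¬(d → a) → ((c ∨ b) ⊕ d))  (b ⊕ (¬(d → a) → ((c ∨ b) ⊕ d)))
T  T  T  T  |     T        F         T           F                    T                              F                
T  T  T  F  |     T        F         T           T                    T                              F                
T  T  F  T  |     T        F         T           F                    T                              F                
T  T  F  F  |     T        F         T           T                    T                              F                
T  F  T  T  |     T        F         T           F                    T                              T                
T  F  T  F  |     T        F         T           T                    T                              T                
T  F  F  T  |     T        F         F           T                    T                              T                
T  F  F  F  |     T        F         F           F                    T                              T                
F  T  T  T  |     F        T         T           F                    F                              T                
F  T  T  F  |     T        F         T           T                    T                              F                
F  T  F  T  |     F        T         T           F                    F                              T                
F  T  F  F  |     T        F         T           T                    T                              F                
F  F  T  T  |     F        T         T           F                    F                              F                
F  F  T  F  |     T        F         T           T                    T                              T                
F  F  F  T  |     F        T         F           T                    T                              T                
F  F  F  F  |     T        F         F           F                    T                              T                
The formula is true on 9 of the 16 rows.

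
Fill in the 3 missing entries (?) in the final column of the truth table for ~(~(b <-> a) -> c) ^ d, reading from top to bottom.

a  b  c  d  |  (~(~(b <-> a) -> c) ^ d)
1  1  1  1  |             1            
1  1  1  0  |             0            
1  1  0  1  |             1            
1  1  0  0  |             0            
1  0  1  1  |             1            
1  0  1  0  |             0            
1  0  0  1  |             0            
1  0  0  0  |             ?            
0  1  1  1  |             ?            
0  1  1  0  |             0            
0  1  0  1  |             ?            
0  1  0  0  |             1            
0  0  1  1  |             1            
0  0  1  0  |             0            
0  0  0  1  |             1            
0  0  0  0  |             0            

Row a=1, b=0, c=0, d=0: ~(~(b <-> a) -> c) = 1, so (~(~(b <-> a) -> c) ^ d) = 1.
Row a=0, b=1, c=1, d=1: ~(~(b <-> a) -> c) = 0, so (~(~(b <-> a) -> c) ^ d) = 1.
Row a=0, b=1, c=0, d=1: ~(~(b <-> a) -> c) = 1, so (~(~(b <-> a) -> c) ^ d) = 0.

1, 1, 0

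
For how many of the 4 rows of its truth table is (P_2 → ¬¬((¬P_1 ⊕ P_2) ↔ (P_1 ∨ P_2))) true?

3

P_1  P_2  |  φ
 F    F   |  T
 F    T   |  F
 T    F   |  T
 T    T   |  T
The formula is true on 3 of the 4 rows.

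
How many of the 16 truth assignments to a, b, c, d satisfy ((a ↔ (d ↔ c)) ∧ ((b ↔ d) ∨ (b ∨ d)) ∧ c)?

4

  a   |   b   |   c   |   d   | (d ↔ c) | (a ↔ (d ↔ c)) | (b ↔ d) | (b ∨ d) | ((b ↔ d) ∨ (b ∨ d)) |   φ  
----- | ----- | ----- | ----- | ------- | ------------- | ------- | ------- | ------------------- | -----
False | False | False | False |   True  |     False     |   True  |  False  |         True        | False
False | False | False |  True |  False  |      True     |  False  |   True  |         True        | False
False | False |  True | False |  False  |      True     |   True  |  False  |         True        |  True
False | False |  True |  True |   True  |     False     |  False  |   True  |         True        | False
False |  True | False | False |   True  |     False     |  False  |   True  |         True        | False
False |  True | False |  True |  False  |      True     |   True  |   True  |         True        | False
False |  True |  True | False |  False  |      True     |  False  |   True  |         True        |  True
False |  True |  True |  True |   True  |     False     |   True  |   True  |         True        | False
 True | False | False | False |   True  |      True     |   True  |  False  |         True        | False
 True | False | False |  True |  False  |     False     |  False  |   True  |         True        | False
 True | False |  True | False |  False  |     False     |   True  |  False  |         True        | False
 True | False |  True |  True |   True  |      True     |  False  |   True  |         True        |  True
 True |  True | False | False |   True  |      True     |  False  |   True  |         True        | False
 True |  True | False |  True |  False  |     False     |   True  |   True  |         True        | False
 True |  True |  True | False |  False  |     False     |  False  |   True  |         True        | False
 True |  True |  True |  True |   True  |      True     |   True  |   True  |         True        |  True
The formula is true on 4 of the 16 rows.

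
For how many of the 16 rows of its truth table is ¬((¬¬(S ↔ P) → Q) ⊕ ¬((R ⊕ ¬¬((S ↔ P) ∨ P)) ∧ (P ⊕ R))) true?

P | Q | R | S | (S ↔ P) | ¬(S ↔ P) | ¬¬(S ↔ P) | (¬¬(S ↔ P) → Q) | ((S ↔ P) ∨ P) | ¬((S ↔ P) ∨ P) | ¬¬((S ↔ P) ∨ P) | (R ⊕ ¬¬((S ↔ P) ∨ P)) | (P ⊕ R) | φ
- | - | - | - | ------- | -------- | --------- | --------------- | ------------- | -------------- | --------------- | --------------------- | ------- | -
T | T | T | T |    T    |    F     |     T     |        T        |       T       |       F        |        T        |           F           |    F    | T
T | T | T | F |    F    |    T     |     F     |        T        |       T       |       F        |        T        |           F           |    F    | T
T | T | F | T |    T    |    F     |     T     |        T        |       T       |       F        |        T        |           T           |    T    | F
T | T | F | F |    F    |    T     |     F     |        T        |       T       |       F        |        T        |           T           |    T    | F
T | F | T | T |    T    |    F     |     T     |        F        |       T       |       F        |        T        |           F           |    F    | F
T | F | T | F |    F    |    T     |     F     |        T        |       T       |       F        |        T        |           F           |    F    | T
T | F | F | T |    T    |    F     |     T     |        F        |       T       |       F        |        T        |           T           |    T    | T
T | F | F | F |    F    |    T     |     F     |        T        |       T       |       F        |        T        |           T           |    T    | F
F | T | T | T |    F    |    T     |     F     |        T        |       F       |       T        |        F        |           T           |    T    | F
F | T | T | F |    T    |    F     |     T     |        T        |       T       |       F        |        T        |           F           |    T    | T
F | T | F | T |    F    |    T     |     F     |        T        |       F       |       T        |        F        |           F           |    F    | T
F | T | F | F |    T    |    F     |     T     |        T        |       T       |       F        |        T        |           T           |    F    | T
F | F | T | T |    F    |    T     |     F     |        T        |       F       |       T        |        F        |           T           |    T    | F
F | F | T | F |    T    |    F     |     T     |        F        |       T       |       F        |        T        |           F           |    T    | F
F | F | F | T |    F    |    T     |     F     |        T        |       F       |       T        |        F        |           F           |    F    | T
F | F | F | F |    T    |    F     |     T     |        F        |       T       |       F        |        T        |           T           |    F    | F
The formula is true on 8 of the 16 rows.

8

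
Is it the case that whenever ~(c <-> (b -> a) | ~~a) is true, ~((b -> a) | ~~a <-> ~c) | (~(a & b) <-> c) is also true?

  a   |   b   |   c   ||   φ   |   ψ  
False | False | False ||  True | False
False | False |  True || False |  True
False |  True | False || False |  True
False |  True |  True ||  True |  True
 True | False | False ||  True | False
 True | False |  True || False |  True
 True |  True | False ||  True |  True
 True |  True |  True || False |  True
At a=False, b=False, c=False we have φ true but ψ false, so φ does not entail ψ.

no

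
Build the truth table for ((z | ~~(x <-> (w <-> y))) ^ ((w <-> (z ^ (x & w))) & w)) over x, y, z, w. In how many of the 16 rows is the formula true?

10

x  y  z  w  |  φ
F  F  F  F  |  F
F  F  F  T  |  T
F  F  T  F  |  T
F  F  T  T  |  F
F  T  F  F  |  T
F  T  F  T  |  F
F  T  T  F  |  T
F  T  T  T  |  F
T  F  F  F  |  T
T  F  F  T  |  T
T  F  T  F  |  T
T  F  T  T  |  T
T  T  F  F  |  F
T  T  F  T  |  F
T  T  T  F  |  T
T  T  T  T  |  T
The formula is true on 10 of the 16 rows.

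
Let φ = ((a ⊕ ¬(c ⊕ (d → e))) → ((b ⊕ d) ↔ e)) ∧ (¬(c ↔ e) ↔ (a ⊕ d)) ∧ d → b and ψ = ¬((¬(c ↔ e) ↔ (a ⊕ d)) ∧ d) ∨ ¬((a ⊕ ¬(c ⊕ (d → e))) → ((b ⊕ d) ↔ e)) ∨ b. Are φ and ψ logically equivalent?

  a   |   b   |   c   |   d   |   e   ||   φ   |   ψ  
False | False | False | False | False ||  True |  True
False | False | False | False |  True ||  True |  True
False | False | False |  True | False ||  True |  True
False | False | False |  True |  True || False | False
False | False |  True | False | False ||  True |  True
False | False |  True | False |  True ||  True |  True
False | False |  True |  True | False || False | False
False | False |  True |  True |  True ||  True |  True
False |  True | False | False | False ||  True |  True
False |  True | False | False |  True ||  True |  True
False |  True | False |  True | False ||  True |  True
False |  True | False |  True |  True ||  True |  True
False |  True |  True | False | False ||  True |  True
False |  True |  True | False |  True ||  True |  True
False |  True |  True |  True | False ||  True |  True
False |  True |  True |  True |  True ||  True |  True
 True | False | False | False | False ||  True |  True
 True | False | False | False |  True ||  True |  True
 True | False | False |  True | False || False | False
 True | False | False |  True |  True ||  True |  True
 True | False |  True | False | False ||  True |  True
 True | False |  True | False |  True ||  True |  True
 True | False |  True |  True | False ||  True |  True
 True | False |  True |  True |  True || False | False
 True |  True | False | False | False ||  True |  True
 True |  True | False | False |  True ||  True |  True
 True |  True | False |  True | False ||  True |  True
 True |  True | False |  True |  True ||  True |  True
 True |  True |  True | False | False ||  True |  True
 True |  True |  True | False |  True ||  True |  True
 True |  True |  True |  True | False ||  True |  True
 True |  True |  True |  True |  True ||  True |  True
The columns for φ and ψ agree on every row, so they are logically equivalent.

equivalent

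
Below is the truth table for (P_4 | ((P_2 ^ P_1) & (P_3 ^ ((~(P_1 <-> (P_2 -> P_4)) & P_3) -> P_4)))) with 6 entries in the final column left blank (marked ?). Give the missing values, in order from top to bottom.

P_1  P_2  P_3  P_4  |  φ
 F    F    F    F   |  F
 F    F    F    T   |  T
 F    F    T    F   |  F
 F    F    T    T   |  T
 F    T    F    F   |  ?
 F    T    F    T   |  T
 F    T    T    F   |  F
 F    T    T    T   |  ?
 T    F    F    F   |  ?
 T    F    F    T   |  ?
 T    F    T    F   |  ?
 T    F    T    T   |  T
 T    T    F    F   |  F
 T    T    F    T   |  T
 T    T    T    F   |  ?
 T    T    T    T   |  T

Row P_1=F, P_2=T, P_3=F, P_4=F: ((P_2 ^ P_1) & (P_3 ^ ((~(P_1 <-> (P_2 -> P_4)) & P_3) -> P_4))) = T, so the formula = T.
Row P_1=F, P_2=T, P_3=T, P_4=T: ((P_2 ^ P_1) & (P_3 ^ ((~(P_1 <-> (P_2 -> P_4)) & P_3) -> P_4))) = F, so the formula = T.
Row P_1=T, P_2=F, P_3=F, P_4=F: ((P_2 ^ P_1) & (P_3 ^ ((~(P_1 <-> (P_2 -> P_4)) & P_3) -> P_4))) = T, so the formula = T.
Row P_1=T, P_2=F, P_3=F, P_4=T: ((P_2 ^ P_1) & (P_3 ^ ((~(P_1 <-> (P_2 -> P_4)) & P_3) -> P_4))) = T, so the formula = T.
Row P_1=T, P_2=F, P_3=T, P_4=F: ((P_2 ^ P_1) & (P_3 ^ ((~(P_1 <-> (P_2 -> P_4)) & P_3) -> P_4))) = F, so the formula = F.
Row P_1=T, P_2=T, P_3=T, P_4=F: ((P_2 ^ P_1) & (P_3 ^ ((~(P_1 <-> (P_2 -> P_4)) & P_3) -> P_4))) = F, so the formula = F.

T, T, T, T, F, F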